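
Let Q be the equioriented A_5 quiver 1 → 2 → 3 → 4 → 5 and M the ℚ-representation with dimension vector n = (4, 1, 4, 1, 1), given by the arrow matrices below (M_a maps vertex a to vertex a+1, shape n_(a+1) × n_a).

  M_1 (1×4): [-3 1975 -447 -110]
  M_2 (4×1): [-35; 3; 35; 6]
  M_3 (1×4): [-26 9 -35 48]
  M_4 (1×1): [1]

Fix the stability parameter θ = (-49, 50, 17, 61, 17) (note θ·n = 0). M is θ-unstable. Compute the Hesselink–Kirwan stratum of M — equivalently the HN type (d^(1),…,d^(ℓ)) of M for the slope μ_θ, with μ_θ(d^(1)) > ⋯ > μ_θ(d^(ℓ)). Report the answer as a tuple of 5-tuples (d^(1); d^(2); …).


Via rank(M_{q-1}∘⋯∘M_p): M ≅ I[1,1]^3, I[1,3], I[3,3]^2, I[3,5].
μ_θ-semistable layers: μ^(1)=39; μ^(2)=67/2; μ^(3)=17; μ^(4)=-49

((0, 0, 0, 1, 1); (0, 1, 1, 0, 0); (0, 0, 3, 0, 0); (4, 0, 0, 0, 0))


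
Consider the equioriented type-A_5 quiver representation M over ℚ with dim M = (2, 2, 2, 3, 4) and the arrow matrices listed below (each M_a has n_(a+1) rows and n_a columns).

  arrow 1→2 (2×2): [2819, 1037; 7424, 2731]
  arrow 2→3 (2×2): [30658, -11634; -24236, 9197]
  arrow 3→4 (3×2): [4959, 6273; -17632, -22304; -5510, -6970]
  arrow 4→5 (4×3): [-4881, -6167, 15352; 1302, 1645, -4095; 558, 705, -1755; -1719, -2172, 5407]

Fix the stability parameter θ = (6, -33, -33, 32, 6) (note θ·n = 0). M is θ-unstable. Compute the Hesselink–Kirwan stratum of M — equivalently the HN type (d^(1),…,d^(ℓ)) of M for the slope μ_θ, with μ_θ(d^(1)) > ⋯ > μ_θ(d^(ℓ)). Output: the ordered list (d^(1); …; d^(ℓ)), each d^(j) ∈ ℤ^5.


Barcode: M ≅ I[1,3], I[1,5], I[4,4], I[4,5], I[5,5]^2. HN layers by μ_θ (4 steps, strictly decreasing):
  μ^(1)=32; μ^(2)=19; μ^(3)=6; μ^(4)=-20

((0, 0, 0, 1, 0); (0, 0, 0, 2, 2); (0, 0, 0, 0, 2); (2, 2, 2, 0, 0))


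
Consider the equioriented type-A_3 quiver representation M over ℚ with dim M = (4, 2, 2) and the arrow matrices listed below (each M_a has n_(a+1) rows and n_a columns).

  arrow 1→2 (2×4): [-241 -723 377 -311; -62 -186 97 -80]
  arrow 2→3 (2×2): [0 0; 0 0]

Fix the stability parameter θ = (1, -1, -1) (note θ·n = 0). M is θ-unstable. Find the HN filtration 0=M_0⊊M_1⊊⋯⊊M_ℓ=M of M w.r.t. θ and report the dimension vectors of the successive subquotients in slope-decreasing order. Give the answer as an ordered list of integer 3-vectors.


Barcode: M ≅ I[1,1]^2, I[1,2]^2, I[3,3]^2. HN layers by μ_θ (3 steps, strictly decreasing):
  μ^(1)=1; μ^(2)=0; μ^(3)=-1

((2, 0, 0); (2, 2, 0); (0, 0, 2))


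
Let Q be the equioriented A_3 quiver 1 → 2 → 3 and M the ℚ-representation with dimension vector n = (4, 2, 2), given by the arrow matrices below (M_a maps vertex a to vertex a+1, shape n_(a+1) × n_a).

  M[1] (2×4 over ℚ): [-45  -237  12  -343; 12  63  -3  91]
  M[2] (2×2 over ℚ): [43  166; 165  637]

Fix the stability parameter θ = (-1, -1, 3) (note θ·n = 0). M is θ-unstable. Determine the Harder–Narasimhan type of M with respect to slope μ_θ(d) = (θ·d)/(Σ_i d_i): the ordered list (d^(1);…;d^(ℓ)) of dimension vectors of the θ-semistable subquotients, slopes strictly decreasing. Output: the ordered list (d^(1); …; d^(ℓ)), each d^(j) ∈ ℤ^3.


Via rank(M_{q-1}∘⋯∘M_p): M ≅ I[1,1]^2, I[1,3]^2.
μ_θ-semistable layers: μ^(1)=3; μ^(2)=-1

((0, 0, 2); (4, 2, 0))


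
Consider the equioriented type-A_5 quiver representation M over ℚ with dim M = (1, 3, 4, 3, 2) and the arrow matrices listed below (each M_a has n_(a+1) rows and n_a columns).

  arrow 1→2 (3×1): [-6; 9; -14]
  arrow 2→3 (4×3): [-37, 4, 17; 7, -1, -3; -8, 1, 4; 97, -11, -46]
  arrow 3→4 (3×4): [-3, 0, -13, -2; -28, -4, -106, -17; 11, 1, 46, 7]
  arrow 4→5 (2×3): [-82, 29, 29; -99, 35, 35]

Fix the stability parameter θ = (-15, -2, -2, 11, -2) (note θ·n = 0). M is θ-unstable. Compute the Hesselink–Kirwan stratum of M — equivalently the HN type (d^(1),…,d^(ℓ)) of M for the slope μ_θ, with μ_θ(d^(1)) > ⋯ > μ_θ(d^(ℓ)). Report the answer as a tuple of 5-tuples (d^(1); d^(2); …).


Barcode: M ≅ I[1,5], I[2,4], I[2,5], I[3,3]. HN layers by μ_θ (4 steps, strictly decreasing):
  μ^(1)=11; μ^(2)=9/2; μ^(3)=-2; μ^(4)=-15

((0, 0, 0, 1, 0); (0, 0, 0, 2, 2); (0, 3, 4, 0, 0); (1, 0, 0, 0, 0))


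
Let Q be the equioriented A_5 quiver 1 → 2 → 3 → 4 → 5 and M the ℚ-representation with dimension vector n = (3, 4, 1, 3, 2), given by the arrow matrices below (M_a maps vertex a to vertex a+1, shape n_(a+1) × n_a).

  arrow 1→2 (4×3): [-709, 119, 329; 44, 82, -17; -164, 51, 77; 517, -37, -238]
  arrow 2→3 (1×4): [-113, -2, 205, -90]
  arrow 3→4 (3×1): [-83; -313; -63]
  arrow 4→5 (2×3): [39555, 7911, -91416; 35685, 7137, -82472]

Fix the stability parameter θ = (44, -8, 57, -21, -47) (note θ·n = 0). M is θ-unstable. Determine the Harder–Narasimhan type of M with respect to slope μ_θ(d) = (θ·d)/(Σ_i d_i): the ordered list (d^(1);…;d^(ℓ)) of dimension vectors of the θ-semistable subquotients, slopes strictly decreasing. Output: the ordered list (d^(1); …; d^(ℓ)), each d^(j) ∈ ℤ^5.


Barcode: M ≅ I[1,2]^2, I[1,4], I[2,2], I[4,4], I[4,5], I[5,5]. HN layers by μ_θ (5 steps, strictly decreasing):
  μ^(1)=18; μ^(2)=-8; μ^(3)=-21; μ^(4)=-34; μ^(5)=-47

((3, 3, 1, 1, 0); (0, 1, 0, 0, 0); (0, 0, 0, 1, 0); (0, 0, 0, 1, 1); (0, 0, 0, 0, 1))


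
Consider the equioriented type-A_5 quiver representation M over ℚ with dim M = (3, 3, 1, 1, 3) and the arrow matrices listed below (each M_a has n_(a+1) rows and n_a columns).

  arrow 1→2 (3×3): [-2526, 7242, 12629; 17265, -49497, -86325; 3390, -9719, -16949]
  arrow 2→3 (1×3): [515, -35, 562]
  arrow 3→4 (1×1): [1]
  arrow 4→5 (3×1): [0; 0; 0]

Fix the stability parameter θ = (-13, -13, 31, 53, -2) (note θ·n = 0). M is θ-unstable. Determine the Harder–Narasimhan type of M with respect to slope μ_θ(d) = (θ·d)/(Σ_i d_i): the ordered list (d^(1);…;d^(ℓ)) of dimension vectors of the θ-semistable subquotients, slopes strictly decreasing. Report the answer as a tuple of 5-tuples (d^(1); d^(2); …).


Barcode: M ≅ I[1,2]^2, I[1,4], I[5,5]^3. HN layers by μ_θ (4 steps, strictly decreasing):
  μ^(1)=53; μ^(2)=31; μ^(3)=-2; μ^(4)=-13

((0, 0, 0, 1, 0); (0, 0, 1, 0, 0); (0, 0, 0, 0, 3); (3, 3, 0, 0, 0))


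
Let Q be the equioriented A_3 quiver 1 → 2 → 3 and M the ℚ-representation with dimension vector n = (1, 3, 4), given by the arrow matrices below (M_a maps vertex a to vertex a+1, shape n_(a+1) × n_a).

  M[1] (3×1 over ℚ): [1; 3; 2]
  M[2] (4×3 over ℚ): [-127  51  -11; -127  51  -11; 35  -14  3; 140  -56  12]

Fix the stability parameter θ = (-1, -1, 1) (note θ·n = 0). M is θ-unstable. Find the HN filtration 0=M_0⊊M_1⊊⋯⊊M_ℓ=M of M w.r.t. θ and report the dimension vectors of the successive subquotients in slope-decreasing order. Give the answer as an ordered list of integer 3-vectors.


Interval decomposition of M: I[1,3], I[2,2], I[2,3], I[3,3]^2.
HN type (ℓ=2): μ^(1)=1; μ^(2)=-1

((0, 0, 4); (1, 3, 0))


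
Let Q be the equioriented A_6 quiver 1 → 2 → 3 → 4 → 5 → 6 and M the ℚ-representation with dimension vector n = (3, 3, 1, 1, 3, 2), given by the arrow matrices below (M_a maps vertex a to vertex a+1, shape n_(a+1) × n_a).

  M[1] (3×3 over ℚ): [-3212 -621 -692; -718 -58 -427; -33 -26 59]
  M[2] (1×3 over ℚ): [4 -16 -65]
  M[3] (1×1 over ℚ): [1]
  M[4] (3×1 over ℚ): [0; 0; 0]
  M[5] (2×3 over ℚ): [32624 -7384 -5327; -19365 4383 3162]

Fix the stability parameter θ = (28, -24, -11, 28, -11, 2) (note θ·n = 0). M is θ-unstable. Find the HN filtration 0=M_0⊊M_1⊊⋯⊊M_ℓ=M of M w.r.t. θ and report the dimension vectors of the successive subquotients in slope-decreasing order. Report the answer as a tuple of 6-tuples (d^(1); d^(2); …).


Interval decomposition of M: I[1,2]^2, I[1,4], I[5,5], I[5,6]^2.
HN type (ℓ=4): μ^(1)=28; μ^(2)=2; μ^(3)=-7/3; μ^(4)=-11

((0, 0, 0, 1, 0, 0); (2, 2, 0, 0, 0, 2); (1, 1, 1, 0, 0, 0); (0, 0, 0, 0, 3, 0))


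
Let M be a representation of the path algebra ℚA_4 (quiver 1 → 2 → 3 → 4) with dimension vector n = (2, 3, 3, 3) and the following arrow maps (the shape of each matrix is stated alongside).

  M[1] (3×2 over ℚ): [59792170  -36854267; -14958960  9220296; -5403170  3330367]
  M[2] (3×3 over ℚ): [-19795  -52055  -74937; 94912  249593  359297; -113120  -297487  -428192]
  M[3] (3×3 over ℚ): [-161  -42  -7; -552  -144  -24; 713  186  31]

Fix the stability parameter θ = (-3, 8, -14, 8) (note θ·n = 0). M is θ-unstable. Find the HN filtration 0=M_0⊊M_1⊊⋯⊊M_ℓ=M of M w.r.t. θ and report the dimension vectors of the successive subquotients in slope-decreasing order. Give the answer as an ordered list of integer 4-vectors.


Interval decomposition of M: I[1,1], I[1,3], I[2,3], I[2,4], I[4,4]^2.
HN type (ℓ=2): μ^(1)=8; μ^(2)=-3

((0, 0, 0, 3); (2, 3, 3, 0))


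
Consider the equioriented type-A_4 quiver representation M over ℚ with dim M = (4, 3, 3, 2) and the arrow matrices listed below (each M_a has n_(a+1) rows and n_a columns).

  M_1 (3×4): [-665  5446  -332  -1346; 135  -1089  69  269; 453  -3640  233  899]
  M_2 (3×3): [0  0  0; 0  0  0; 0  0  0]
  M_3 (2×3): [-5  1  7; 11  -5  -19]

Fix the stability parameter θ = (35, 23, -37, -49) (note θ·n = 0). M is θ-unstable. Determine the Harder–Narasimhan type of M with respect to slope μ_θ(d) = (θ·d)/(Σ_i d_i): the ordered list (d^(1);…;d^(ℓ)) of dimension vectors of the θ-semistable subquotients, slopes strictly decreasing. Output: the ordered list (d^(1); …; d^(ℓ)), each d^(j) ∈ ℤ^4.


Interval decomposition of M: I[1,1], I[1,2]^3, I[3,3], I[3,4]^2.
HN type (ℓ=4): μ^(1)=35; μ^(2)=29; μ^(3)=-37; μ^(4)=-43

((1, 0, 0, 0); (3, 3, 0, 0); (0, 0, 1, 0); (0, 0, 2, 2))


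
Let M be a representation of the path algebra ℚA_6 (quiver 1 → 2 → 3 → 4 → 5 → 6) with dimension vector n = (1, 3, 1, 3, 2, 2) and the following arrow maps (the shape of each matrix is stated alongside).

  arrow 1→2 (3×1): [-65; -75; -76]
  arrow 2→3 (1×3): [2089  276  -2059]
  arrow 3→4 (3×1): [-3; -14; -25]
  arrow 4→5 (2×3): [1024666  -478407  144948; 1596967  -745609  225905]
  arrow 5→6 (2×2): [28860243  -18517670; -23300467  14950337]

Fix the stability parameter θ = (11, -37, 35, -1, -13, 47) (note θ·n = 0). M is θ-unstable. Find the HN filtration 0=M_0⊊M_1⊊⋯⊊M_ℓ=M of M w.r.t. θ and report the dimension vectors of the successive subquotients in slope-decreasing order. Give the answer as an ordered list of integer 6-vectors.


Interval decomposition of M: I[1,4], I[2,2]^2, I[4,6]^2.
HN type (ℓ=5): μ^(1)=47; μ^(2)=17; μ^(3)=-7; μ^(4)=-13; μ^(5)=-37

((0, 0, 0, 0, 0, 2); (0, 0, 1, 1, 0, 0); (0, 0, 0, 2, 2, 0); (1, 1, 0, 0, 0, 0); (0, 2, 0, 0, 0, 0))


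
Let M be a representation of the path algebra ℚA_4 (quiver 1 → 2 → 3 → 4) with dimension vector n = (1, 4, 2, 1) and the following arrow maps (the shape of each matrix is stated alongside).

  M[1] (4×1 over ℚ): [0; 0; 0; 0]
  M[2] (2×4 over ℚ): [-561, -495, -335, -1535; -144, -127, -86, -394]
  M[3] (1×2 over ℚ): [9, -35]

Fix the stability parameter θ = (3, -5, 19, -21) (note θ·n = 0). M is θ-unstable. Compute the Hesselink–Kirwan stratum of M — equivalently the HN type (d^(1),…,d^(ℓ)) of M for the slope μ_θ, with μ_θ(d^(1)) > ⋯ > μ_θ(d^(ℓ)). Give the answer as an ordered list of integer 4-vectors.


Barcode: M ≅ I[1,1], I[2,2]^2, I[2,3], I[2,4]. HN layers by μ_θ (4 steps, strictly decreasing):
  μ^(1)=19; μ^(2)=3; μ^(3)=-1; μ^(4)=-5

((0, 0, 1, 0); (1, 0, 0, 0); (0, 0, 1, 1); (0, 4, 0, 0))


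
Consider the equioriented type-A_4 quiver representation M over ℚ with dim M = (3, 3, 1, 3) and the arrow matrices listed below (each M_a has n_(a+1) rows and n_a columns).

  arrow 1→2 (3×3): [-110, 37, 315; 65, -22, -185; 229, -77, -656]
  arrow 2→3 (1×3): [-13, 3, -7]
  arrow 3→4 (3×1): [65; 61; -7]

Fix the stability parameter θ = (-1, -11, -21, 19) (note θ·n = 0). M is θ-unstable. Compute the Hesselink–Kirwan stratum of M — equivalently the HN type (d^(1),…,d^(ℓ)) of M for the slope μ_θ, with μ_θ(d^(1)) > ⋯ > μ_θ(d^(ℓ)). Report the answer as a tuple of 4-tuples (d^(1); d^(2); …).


Interval decomposition of M: I[1,1], I[1,2], I[1,4], I[2,2], I[4,4]^2.
HN type (ℓ=4): μ^(1)=19; μ^(2)=-1; μ^(3)=-6; μ^(4)=-11

((0, 0, 0, 3); (1, 0, 0, 0); (1, 1, 0, 0); (1, 2, 1, 0))


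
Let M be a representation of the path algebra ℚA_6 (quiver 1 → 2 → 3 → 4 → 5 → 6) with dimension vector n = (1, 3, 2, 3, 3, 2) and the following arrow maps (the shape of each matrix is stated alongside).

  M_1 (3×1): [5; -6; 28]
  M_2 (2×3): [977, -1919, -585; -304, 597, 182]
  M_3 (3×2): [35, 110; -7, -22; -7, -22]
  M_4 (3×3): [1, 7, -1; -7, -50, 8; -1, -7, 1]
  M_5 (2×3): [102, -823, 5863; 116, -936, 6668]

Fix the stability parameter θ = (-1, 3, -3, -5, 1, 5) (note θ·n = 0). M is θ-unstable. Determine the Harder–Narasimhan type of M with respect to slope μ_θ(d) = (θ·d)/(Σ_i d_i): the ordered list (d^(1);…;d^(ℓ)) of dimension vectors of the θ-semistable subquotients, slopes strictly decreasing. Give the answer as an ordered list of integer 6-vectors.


Interval decomposition of M: I[1,5], I[2,2], I[2,3], I[4,4], I[4,6], I[5,6].
HN type (ℓ=6): μ^(1)=5; μ^(2)=3; μ^(3)=1; μ^(4)=0; μ^(5)=-3/2; μ^(6)=-5

((0, 0, 0, 0, 0, 2); (0, 1, 0, 0, 0, 0); (0, 0, 0, 0, 3, 0); (0, 1, 1, 0, 0, 0); (1, 1, 1, 1, 0, 0); (0, 0, 0, 2, 0, 0))


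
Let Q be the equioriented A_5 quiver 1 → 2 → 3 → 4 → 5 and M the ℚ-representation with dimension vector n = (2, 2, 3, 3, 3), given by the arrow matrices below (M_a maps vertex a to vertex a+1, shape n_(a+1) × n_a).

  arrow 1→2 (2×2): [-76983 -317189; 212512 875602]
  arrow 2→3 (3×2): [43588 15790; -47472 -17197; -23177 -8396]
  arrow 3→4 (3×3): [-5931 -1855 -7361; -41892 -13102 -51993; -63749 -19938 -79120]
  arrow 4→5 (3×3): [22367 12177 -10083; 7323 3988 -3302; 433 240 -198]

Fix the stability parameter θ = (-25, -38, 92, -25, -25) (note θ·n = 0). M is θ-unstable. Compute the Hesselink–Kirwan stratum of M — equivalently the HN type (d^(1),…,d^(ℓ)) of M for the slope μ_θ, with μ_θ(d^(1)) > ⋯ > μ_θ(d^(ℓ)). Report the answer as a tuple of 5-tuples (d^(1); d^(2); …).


Interval decomposition of M: I[1,5]^2, I[3,4], I[5,5].
HN type (ℓ=4): μ^(1)=67/2; μ^(2)=14; μ^(3)=-25; μ^(4)=-63/2

((0, 0, 1, 1, 0); (0, 0, 2, 2, 2); (0, 0, 0, 0, 1); (2, 2, 0, 0, 0))


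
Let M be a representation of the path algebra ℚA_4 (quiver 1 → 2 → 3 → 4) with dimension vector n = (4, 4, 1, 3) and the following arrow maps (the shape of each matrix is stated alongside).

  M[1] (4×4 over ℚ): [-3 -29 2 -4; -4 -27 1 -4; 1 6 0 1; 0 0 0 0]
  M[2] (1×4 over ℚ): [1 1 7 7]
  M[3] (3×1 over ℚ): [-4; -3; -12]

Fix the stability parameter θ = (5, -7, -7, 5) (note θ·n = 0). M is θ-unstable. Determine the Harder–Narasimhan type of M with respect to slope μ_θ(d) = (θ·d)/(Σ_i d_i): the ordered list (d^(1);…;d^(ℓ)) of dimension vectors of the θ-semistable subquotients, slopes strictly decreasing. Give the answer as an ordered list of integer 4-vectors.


Via rank(M_{q-1}∘⋯∘M_p): M ≅ I[1,1], I[1,2]^2, I[1,4], I[2,2], I[4,4]^2.
μ_θ-semistable layers: μ^(1)=5; μ^(2)=-1; μ^(3)=-3; μ^(4)=-7

((1, 0, 0, 3); (2, 2, 0, 0); (1, 1, 1, 0); (0, 1, 0, 0))


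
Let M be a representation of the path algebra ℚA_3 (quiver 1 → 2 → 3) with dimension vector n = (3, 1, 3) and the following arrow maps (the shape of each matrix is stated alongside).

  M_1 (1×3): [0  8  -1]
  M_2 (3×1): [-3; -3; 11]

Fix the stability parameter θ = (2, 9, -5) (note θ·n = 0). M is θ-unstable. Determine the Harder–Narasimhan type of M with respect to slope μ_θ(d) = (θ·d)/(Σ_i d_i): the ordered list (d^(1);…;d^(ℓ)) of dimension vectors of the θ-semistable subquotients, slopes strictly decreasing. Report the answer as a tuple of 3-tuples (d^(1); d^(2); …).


Interval decomposition of M: I[1,1]^2, I[1,3], I[3,3]^2.
HN type (ℓ=2): μ^(1)=2; μ^(2)=-5

((3, 1, 1); (0, 0, 2))


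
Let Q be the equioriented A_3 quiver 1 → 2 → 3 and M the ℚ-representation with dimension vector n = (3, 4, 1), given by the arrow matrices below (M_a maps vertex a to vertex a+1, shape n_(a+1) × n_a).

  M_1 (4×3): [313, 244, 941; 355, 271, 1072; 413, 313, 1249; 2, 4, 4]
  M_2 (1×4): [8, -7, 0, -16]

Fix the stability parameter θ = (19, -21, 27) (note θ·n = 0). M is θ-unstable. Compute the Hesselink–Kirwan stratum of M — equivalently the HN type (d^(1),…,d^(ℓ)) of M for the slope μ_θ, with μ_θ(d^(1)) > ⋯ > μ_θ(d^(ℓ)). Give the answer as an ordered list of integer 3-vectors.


Interval decomposition of M: I[1,2]^2, I[1,3], I[2,2].
HN type (ℓ=3): μ^(1)=27; μ^(2)=-1; μ^(3)=-21

((0, 0, 1); (3, 3, 0); (0, 1, 0))


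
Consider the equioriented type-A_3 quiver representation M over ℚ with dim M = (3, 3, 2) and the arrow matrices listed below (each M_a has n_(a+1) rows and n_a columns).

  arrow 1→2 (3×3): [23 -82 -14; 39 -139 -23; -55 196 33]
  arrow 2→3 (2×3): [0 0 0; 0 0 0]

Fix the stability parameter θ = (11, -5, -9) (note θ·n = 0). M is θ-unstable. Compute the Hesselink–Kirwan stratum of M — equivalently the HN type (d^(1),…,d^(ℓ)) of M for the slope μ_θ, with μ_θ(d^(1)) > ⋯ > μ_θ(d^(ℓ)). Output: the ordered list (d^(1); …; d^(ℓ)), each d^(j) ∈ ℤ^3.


Via rank(M_{q-1}∘⋯∘M_p): M ≅ I[1,2]^3, I[3,3]^2.
μ_θ-semistable layers: μ^(1)=3; μ^(2)=-9

((3, 3, 0); (0, 0, 2))


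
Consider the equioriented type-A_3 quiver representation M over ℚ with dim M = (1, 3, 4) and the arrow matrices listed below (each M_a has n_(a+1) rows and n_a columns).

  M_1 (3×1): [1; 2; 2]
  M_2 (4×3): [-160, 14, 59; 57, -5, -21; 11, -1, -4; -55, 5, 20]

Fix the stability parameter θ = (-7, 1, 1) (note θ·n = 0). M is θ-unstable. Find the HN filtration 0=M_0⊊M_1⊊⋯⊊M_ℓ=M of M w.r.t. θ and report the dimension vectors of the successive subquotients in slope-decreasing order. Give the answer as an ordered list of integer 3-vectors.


Interval decomposition of M: I[1,3], I[2,2], I[2,3], I[3,3]^2.
HN type (ℓ=2): μ^(1)=1; μ^(2)=-7

((0, 3, 4); (1, 0, 0))


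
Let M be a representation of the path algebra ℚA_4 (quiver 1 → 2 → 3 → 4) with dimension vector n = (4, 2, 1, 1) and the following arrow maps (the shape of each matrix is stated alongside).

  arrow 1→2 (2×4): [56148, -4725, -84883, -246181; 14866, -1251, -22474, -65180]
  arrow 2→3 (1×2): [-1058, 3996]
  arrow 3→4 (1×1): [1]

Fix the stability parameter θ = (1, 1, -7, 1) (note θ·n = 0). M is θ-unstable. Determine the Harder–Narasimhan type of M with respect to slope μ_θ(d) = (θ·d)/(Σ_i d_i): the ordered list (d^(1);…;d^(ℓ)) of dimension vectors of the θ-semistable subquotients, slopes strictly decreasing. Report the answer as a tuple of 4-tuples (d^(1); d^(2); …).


Via rank(M_{q-1}∘⋯∘M_p): M ≅ I[1,1]^2, I[1,2], I[1,4].
μ_θ-semistable layers: μ^(1)=1; μ^(2)=-5/3

((3, 1, 0, 1); (1, 1, 1, 0))


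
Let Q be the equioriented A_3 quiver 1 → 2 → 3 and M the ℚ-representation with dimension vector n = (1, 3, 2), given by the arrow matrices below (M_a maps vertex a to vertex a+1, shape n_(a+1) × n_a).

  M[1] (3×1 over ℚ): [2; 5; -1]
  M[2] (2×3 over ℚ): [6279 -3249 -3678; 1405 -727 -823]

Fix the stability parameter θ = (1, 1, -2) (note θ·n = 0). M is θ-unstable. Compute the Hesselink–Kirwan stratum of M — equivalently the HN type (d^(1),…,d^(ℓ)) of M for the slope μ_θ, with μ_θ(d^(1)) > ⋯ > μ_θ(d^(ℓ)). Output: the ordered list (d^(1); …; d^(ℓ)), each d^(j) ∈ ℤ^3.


Via rank(M_{q-1}∘⋯∘M_p): M ≅ I[1,3], I[2,2], I[2,3].
μ_θ-semistable layers: μ^(1)=1; μ^(2)=0; μ^(3)=-1/2

((0, 1, 0); (1, 1, 1); (0, 1, 1))


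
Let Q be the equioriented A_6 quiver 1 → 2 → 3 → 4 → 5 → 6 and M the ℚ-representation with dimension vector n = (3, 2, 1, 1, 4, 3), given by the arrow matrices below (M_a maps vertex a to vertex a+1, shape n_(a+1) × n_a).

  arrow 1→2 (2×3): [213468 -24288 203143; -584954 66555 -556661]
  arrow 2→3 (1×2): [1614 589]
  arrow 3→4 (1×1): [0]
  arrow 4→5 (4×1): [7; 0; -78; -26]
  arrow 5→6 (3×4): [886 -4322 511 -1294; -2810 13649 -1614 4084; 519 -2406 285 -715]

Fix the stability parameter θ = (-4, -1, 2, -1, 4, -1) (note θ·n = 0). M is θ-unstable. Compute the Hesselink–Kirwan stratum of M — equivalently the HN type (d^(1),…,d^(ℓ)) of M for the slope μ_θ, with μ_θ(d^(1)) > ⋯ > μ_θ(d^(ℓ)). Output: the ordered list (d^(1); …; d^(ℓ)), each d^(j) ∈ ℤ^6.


Interval decomposition of M: I[1,1], I[1,2], I[1,3], I[4,6], I[5,5], I[5,6]^2.
HN type (ℓ=5): μ^(1)=4; μ^(2)=2; μ^(3)=3/2; μ^(4)=-1; μ^(5)=-4

((0, 0, 0, 0, 1, 0); (0, 0, 1, 0, 0, 0); (0, 0, 0, 0, 3, 3); (0, 2, 0, 1, 0, 0); (3, 0, 0, 0, 0, 0))


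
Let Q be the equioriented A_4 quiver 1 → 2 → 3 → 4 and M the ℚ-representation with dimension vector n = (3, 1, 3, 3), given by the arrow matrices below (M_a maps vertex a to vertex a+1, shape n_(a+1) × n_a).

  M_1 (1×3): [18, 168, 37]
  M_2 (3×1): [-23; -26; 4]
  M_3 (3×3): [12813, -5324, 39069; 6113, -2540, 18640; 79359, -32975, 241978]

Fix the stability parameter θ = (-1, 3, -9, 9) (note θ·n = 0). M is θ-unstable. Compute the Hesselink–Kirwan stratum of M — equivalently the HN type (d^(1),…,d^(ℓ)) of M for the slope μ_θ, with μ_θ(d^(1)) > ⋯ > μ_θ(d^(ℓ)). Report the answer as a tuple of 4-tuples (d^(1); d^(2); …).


Barcode: M ≅ I[1,1]^2, I[1,4], I[3,4]^2. HN layers by μ_θ (4 steps, strictly decreasing):
  μ^(1)=9; μ^(2)=-1; μ^(3)=-7/3; μ^(4)=-9

((0, 0, 0, 3); (2, 0, 0, 0); (1, 1, 1, 0); (0, 0, 2, 0))


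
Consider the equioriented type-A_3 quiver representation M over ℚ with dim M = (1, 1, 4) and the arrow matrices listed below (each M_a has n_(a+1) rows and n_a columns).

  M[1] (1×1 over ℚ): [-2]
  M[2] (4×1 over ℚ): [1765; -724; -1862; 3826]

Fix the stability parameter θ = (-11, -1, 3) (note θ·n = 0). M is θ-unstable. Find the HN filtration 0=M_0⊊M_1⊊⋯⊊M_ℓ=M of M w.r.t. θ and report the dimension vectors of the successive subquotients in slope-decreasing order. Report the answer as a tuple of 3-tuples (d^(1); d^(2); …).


Barcode: M ≅ I[1,3], I[3,3]^3. HN layers by μ_θ (3 steps, strictly decreasing):
  μ^(1)=3; μ^(2)=-1; μ^(3)=-11

((0, 0, 4); (0, 1, 0); (1, 0, 0))


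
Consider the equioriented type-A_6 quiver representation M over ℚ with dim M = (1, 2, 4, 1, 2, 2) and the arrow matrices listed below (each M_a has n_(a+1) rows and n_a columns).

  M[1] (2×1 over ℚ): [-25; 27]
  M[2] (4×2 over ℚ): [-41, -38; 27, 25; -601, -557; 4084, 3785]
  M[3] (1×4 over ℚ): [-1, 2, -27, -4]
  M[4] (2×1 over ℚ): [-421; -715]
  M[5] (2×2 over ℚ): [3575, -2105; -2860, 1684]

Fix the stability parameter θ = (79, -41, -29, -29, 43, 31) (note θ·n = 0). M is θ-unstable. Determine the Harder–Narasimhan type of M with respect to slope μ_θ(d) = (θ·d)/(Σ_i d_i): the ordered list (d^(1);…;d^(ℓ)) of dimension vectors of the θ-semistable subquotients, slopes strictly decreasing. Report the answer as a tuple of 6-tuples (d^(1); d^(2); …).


Interval decomposition of M: I[1,5], I[2,3], I[3,3]^2, I[5,6], I[6,6].
HN type (ℓ=6): μ^(1)=43; μ^(2)=37; μ^(3)=31; μ^(4)=-5; μ^(5)=-29; μ^(6)=-41

((0, 0, 0, 0, 1, 0); (0, 0, 0, 0, 1, 1); (0, 0, 0, 0, 0, 1); (1, 1, 1, 1, 0, 0); (0, 0, 3, 0, 0, 0); (0, 1, 0, 0, 0, 0))


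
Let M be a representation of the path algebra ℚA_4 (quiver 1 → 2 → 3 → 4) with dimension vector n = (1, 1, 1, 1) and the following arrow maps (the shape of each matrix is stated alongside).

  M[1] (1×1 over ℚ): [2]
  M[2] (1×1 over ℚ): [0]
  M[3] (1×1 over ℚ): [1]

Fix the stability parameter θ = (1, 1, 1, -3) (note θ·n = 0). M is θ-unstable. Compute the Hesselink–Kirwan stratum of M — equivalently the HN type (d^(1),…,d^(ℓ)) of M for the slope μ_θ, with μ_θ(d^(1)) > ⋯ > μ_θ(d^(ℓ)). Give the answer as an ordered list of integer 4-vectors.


Barcode: M ≅ I[1,2], I[3,4]. HN layers by μ_θ (2 steps, strictly decreasing):
  μ^(1)=1; μ^(2)=-1

((1, 1, 0, 0); (0, 0, 1, 1))


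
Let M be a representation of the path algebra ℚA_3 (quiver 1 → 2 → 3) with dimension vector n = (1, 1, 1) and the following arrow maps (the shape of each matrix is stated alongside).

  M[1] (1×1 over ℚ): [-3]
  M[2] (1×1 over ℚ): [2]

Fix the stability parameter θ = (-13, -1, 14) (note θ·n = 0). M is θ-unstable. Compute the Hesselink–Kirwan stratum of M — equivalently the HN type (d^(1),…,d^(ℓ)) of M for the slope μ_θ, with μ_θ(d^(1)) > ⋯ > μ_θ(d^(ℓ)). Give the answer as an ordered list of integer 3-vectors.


Interval decomposition of M: I[1,3].
HN type (ℓ=3): μ^(1)=14; μ^(2)=-1; μ^(3)=-13

((0, 0, 1); (0, 1, 0); (1, 0, 0))


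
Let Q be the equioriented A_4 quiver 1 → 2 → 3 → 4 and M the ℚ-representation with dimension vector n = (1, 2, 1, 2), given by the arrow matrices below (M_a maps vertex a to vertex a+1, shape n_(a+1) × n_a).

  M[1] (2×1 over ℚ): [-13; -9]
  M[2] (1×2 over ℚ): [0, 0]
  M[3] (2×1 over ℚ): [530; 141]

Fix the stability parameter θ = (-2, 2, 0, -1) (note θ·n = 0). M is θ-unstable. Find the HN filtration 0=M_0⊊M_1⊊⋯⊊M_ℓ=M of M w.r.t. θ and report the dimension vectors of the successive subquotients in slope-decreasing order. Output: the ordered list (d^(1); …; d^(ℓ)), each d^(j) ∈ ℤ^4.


Via rank(M_{q-1}∘⋯∘M_p): M ≅ I[1,2], I[2,2], I[3,4], I[4,4].
μ_θ-semistable layers: μ^(1)=2; μ^(2)=-1/2; μ^(3)=-1; μ^(4)=-2

((0, 2, 0, 0); (0, 0, 1, 1); (0, 0, 0, 1); (1, 0, 0, 0))


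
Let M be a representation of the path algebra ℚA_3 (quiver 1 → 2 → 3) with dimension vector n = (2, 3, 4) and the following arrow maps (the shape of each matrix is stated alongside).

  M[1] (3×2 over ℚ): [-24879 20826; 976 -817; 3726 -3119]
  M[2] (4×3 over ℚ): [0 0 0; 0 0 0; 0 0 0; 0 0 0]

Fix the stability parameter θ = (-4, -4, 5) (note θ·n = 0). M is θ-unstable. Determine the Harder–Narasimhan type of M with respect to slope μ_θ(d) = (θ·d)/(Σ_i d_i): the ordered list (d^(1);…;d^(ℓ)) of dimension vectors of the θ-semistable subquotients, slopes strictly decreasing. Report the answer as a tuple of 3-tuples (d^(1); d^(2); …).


Barcode: M ≅ I[1,2]^2, I[2,2], I[3,3]^4. HN layers by μ_θ (2 steps, strictly decreasing):
  μ^(1)=5; μ^(2)=-4

((0, 0, 4); (2, 3, 0))


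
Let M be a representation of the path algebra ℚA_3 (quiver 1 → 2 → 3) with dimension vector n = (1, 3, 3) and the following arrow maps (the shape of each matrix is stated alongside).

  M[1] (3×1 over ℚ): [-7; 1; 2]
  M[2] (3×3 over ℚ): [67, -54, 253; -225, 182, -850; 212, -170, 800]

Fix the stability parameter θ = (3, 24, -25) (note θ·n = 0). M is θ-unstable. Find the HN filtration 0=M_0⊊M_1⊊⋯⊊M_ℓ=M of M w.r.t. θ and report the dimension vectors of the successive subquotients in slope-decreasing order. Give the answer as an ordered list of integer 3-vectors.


Interval decomposition of M: I[1,3], I[2,3]^2.
HN type (ℓ=2): μ^(1)=2/3; μ^(2)=-1/2

((1, 1, 1); (0, 2, 2))


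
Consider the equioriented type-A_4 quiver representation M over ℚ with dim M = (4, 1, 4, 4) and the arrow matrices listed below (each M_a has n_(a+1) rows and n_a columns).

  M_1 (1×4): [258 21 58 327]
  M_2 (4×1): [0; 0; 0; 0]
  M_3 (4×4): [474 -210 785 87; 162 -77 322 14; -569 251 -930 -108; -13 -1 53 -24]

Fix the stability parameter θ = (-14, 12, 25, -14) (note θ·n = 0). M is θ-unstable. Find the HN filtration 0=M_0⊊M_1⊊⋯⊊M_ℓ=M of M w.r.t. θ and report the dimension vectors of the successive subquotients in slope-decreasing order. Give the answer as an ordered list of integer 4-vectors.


Via rank(M_{q-1}∘⋯∘M_p): M ≅ I[1,1]^3, I[1,2], I[3,4]^4.
μ_θ-semistable layers: μ^(1)=12; μ^(2)=11/2; μ^(3)=-14

((0, 1, 0, 0); (0, 0, 4, 4); (4, 0, 0, 0))


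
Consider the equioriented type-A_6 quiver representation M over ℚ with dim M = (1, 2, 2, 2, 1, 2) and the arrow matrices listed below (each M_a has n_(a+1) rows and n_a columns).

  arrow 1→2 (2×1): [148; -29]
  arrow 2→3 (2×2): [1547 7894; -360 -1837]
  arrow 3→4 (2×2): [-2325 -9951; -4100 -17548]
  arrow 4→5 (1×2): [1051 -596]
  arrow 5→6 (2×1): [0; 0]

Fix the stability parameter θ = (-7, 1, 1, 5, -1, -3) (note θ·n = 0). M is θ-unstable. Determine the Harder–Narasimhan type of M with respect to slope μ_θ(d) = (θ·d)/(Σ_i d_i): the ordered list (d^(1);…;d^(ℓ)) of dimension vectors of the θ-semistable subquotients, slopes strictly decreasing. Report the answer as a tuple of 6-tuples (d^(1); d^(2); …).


Via rank(M_{q-1}∘⋯∘M_p): M ≅ I[1,5], I[2,3], I[4,4], I[6,6]^2.
μ_θ-semistable layers: μ^(1)=5; μ^(2)=2; μ^(3)=1; μ^(4)=-3; μ^(5)=-7

((0, 0, 0, 1, 0, 0); (0, 0, 0, 1, 1, 0); (0, 2, 2, 0, 0, 0); (0, 0, 0, 0, 0, 2); (1, 0, 0, 0, 0, 0))


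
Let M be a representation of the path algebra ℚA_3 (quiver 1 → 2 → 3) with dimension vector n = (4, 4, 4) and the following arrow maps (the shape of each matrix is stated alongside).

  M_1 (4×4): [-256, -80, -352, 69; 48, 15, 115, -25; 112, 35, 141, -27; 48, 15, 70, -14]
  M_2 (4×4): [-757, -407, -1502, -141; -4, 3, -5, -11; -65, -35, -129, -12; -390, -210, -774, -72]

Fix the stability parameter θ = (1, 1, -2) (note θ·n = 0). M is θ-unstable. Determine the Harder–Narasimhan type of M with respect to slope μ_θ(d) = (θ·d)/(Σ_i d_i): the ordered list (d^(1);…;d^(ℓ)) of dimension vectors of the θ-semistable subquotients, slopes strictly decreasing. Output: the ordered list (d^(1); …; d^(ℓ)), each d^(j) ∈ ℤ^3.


Via rank(M_{q-1}∘⋯∘M_p): M ≅ I[1,1], I[1,3]^3, I[2,2], I[3,3].
μ_θ-semistable layers: μ^(1)=1; μ^(2)=0; μ^(3)=-2

((1, 1, 0); (3, 3, 3); (0, 0, 1))


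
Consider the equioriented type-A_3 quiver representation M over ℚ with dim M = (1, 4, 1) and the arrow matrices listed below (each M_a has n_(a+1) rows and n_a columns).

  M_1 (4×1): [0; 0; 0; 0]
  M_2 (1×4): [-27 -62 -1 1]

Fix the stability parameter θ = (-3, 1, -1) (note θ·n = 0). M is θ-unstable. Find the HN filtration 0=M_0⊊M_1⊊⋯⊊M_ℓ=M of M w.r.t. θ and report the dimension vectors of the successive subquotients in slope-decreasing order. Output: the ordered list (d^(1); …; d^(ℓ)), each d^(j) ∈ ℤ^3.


Interval decomposition of M: I[1,1], I[2,2]^3, I[2,3].
HN type (ℓ=3): μ^(1)=1; μ^(2)=0; μ^(3)=-3

((0, 3, 0); (0, 1, 1); (1, 0, 0))


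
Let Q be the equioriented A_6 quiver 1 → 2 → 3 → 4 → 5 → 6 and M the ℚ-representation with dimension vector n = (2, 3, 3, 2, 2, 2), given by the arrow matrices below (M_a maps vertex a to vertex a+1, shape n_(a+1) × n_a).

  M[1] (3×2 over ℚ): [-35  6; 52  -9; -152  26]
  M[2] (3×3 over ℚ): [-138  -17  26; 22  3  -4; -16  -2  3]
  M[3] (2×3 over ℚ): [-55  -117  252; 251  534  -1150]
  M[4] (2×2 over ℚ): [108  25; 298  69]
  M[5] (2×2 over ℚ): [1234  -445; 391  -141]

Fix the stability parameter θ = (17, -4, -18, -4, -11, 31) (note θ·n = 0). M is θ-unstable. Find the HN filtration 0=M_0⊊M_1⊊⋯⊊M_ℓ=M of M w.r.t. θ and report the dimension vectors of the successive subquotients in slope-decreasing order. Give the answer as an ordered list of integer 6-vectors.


Interval decomposition of M: I[1,2], I[1,6], I[2,6], I[3,3].
HN type (ℓ=6): μ^(1)=31; μ^(2)=13/2; μ^(3)=-4; μ^(4)=-15/2; μ^(5)=-11; μ^(6)=-18

((0, 0, 0, 0, 0, 2); (1, 1, 0, 0, 0, 0); (1, 1, 1, 1, 1, 0); (0, 0, 0, 1, 1, 0); (0, 1, 1, 0, 0, 0); (0, 0, 1, 0, 0, 0))


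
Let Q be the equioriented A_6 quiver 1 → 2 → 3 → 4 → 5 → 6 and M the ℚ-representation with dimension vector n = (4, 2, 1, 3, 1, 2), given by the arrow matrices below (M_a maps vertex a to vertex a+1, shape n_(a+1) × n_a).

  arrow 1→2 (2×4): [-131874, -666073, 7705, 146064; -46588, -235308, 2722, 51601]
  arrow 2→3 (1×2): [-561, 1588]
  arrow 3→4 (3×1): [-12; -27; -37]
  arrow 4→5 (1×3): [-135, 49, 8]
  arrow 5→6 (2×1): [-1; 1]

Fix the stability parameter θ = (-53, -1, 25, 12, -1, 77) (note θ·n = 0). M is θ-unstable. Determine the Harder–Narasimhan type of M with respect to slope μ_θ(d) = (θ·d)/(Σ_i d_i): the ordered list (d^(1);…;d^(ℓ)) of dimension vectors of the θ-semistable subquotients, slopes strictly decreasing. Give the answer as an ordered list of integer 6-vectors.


Interval decomposition of M: I[1,1]^2, I[1,2], I[1,6], I[4,4]^2, I[6,6].
HN type (ℓ=4): μ^(1)=77; μ^(2)=12; μ^(3)=-1; μ^(4)=-53

((0, 0, 0, 0, 0, 2); (0, 0, 1, 3, 1, 0); (0, 2, 0, 0, 0, 0); (4, 0, 0, 0, 0, 0))


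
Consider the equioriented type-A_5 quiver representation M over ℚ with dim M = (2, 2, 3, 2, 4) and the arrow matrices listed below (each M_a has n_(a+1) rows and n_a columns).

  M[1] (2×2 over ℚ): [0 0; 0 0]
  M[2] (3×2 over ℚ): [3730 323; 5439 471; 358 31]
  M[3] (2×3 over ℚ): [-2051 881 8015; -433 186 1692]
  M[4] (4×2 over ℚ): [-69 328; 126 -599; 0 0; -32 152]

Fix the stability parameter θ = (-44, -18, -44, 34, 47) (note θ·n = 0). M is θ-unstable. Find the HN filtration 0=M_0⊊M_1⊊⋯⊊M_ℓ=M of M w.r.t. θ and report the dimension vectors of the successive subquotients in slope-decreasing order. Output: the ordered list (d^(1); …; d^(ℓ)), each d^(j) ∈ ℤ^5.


Via rank(M_{q-1}∘⋯∘M_p): M ≅ I[1,1]^2, I[2,5]^2, I[3,3], I[5,5]^2.
μ_θ-semistable layers: μ^(1)=47; μ^(2)=34; μ^(3)=-31; μ^(4)=-44

((0, 0, 0, 0, 4); (0, 0, 0, 2, 0); (0, 2, 2, 0, 0); (2, 0, 1, 0, 0))


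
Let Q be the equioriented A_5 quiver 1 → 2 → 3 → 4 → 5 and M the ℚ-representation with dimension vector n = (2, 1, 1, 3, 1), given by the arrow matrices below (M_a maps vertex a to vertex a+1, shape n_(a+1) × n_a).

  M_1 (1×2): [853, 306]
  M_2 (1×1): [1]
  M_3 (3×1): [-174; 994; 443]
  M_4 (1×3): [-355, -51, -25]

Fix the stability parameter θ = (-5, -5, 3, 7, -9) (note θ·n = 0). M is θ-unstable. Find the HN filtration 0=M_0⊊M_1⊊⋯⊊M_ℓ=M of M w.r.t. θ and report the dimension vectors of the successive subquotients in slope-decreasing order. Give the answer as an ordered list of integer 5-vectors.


Via rank(M_{q-1}∘⋯∘M_p): M ≅ I[1,1], I[1,5], I[4,4]^2.
μ_θ-semistable layers: μ^(1)=7; μ^(2)=1/3; μ^(3)=-5

((0, 0, 0, 2, 0); (0, 0, 1, 1, 1); (2, 1, 0, 0, 0))


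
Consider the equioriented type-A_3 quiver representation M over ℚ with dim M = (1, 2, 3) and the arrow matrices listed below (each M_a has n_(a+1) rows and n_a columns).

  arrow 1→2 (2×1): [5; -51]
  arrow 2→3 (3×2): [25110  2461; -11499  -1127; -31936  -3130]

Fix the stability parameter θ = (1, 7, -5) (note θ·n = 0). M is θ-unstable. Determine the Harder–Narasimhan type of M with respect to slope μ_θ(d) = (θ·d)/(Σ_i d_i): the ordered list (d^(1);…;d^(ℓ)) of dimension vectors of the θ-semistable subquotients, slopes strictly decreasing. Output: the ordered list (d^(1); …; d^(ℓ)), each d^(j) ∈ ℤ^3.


Interval decomposition of M: I[1,3], I[2,3], I[3,3].
HN type (ℓ=2): μ^(1)=1; μ^(2)=-5

((1, 2, 2); (0, 0, 1))


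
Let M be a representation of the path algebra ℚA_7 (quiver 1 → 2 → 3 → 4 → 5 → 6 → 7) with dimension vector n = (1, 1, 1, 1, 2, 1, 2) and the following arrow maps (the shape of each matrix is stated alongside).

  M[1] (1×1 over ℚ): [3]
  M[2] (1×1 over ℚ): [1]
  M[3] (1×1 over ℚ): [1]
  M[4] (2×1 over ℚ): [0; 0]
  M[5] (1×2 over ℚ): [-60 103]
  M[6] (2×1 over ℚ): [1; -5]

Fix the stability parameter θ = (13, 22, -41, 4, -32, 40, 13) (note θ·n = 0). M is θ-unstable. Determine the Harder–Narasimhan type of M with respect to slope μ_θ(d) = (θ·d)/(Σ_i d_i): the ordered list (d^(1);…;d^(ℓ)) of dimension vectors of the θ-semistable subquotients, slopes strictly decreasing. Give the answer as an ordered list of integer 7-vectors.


Interval decomposition of M: I[1,4], I[5,5], I[5,7], I[7,7].
HN type (ℓ=5): μ^(1)=53/2; μ^(2)=13; μ^(3)=4; μ^(4)=-2; μ^(5)=-32

((0, 0, 0, 0, 0, 1, 1); (0, 0, 0, 0, 0, 0, 1); (0, 0, 0, 1, 0, 0, 0); (1, 1, 1, 0, 0, 0, 0); (0, 0, 0, 0, 2, 0, 0))


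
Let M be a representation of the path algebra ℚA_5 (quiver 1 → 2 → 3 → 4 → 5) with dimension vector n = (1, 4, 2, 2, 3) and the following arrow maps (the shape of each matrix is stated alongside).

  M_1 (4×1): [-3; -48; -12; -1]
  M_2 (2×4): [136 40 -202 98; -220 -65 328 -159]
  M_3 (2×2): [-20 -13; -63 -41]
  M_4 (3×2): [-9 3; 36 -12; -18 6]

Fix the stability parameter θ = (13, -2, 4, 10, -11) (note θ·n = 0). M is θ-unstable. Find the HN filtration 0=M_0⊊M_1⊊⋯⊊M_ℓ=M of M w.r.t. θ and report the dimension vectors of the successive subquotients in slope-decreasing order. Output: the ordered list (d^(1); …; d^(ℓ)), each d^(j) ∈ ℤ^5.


Via rank(M_{q-1}∘⋯∘M_p): M ≅ I[1,4], I[2,2]^2, I[2,5], I[5,5]^2.
μ_θ-semistable layers: μ^(1)=10; μ^(2)=5; μ^(3)=1; μ^(4)=-2; μ^(5)=-11

((0, 0, 0, 1, 0); (1, 1, 1, 0, 0); (0, 0, 1, 1, 1); (0, 3, 0, 0, 0); (0, 0, 0, 0, 2))


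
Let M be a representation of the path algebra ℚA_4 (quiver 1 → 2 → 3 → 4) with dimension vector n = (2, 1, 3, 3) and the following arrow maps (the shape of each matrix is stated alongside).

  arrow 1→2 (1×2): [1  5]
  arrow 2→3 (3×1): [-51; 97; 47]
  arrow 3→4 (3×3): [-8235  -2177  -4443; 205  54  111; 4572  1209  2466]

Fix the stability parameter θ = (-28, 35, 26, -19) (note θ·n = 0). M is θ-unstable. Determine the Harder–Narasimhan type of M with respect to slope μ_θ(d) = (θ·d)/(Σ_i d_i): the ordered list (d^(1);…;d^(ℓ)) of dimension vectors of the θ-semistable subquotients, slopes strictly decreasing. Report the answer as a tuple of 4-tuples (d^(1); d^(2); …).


Barcode: M ≅ I[1,1], I[1,4], I[3,3], I[3,4], I[4,4]. HN layers by μ_θ (5 steps, strictly decreasing):
  μ^(1)=26; μ^(2)=14; μ^(3)=7/2; μ^(4)=-19; μ^(5)=-28

((0, 0, 1, 0); (0, 1, 1, 1); (0, 0, 1, 1); (0, 0, 0, 1); (2, 0, 0, 0))


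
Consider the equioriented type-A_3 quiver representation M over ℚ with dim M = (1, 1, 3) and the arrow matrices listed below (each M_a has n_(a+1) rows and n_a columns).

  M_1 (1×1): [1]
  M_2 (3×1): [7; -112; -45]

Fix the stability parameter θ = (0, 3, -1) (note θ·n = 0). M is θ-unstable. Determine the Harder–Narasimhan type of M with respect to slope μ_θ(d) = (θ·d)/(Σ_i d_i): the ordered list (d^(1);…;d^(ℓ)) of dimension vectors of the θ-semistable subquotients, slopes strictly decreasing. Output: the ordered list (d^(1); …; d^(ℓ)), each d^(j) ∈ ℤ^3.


Barcode: M ≅ I[1,3], I[3,3]^2. HN layers by μ_θ (3 steps, strictly decreasing):
  μ^(1)=1; μ^(2)=0; μ^(3)=-1

((0, 1, 1); (1, 0, 0); (0, 0, 2))


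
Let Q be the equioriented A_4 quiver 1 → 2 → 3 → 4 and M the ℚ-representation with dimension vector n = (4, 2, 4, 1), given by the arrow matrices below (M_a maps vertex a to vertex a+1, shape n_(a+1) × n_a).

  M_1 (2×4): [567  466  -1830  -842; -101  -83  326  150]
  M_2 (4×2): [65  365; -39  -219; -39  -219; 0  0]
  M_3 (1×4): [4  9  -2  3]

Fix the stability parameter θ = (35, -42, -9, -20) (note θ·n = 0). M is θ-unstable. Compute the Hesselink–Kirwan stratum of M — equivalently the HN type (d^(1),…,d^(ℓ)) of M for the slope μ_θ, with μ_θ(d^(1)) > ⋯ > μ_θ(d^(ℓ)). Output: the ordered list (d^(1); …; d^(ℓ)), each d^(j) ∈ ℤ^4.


Via rank(M_{q-1}∘⋯∘M_p): M ≅ I[1,1]^2, I[1,2], I[1,4], I[3,3]^3.
μ_θ-semistable layers: μ^(1)=35; μ^(2)=-7/2; μ^(3)=-9

((2, 0, 0, 0); (1, 1, 0, 0); (1, 1, 4, 1))


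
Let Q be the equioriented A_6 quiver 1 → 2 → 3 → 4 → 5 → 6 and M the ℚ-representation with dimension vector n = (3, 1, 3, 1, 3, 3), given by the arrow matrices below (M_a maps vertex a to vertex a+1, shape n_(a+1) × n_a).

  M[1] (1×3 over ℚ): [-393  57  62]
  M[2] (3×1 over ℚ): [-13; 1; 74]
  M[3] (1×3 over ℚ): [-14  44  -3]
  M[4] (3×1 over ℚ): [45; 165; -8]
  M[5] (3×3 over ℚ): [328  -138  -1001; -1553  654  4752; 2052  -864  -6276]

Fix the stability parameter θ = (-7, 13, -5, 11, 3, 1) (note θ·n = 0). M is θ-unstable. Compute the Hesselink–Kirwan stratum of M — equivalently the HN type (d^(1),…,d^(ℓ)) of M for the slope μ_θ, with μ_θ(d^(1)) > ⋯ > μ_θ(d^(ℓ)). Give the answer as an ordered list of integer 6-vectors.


Via rank(M_{q-1}∘⋯∘M_p): M ≅ I[1,1]^2, I[1,6], I[3,3]^2, I[5,5], I[5,6], I[6,6].
μ_θ-semistable layers: μ^(1)=5; μ^(2)=4; μ^(3)=3; μ^(4)=2; μ^(5)=1; μ^(6)=-5; μ^(7)=-7

((0, 0, 0, 1, 1, 1); (0, 1, 1, 0, 0, 0); (0, 0, 0, 0, 1, 0); (0, 0, 0, 0, 1, 1); (0, 0, 0, 0, 0, 1); (0, 0, 2, 0, 0, 0); (3, 0, 0, 0, 0, 0))
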